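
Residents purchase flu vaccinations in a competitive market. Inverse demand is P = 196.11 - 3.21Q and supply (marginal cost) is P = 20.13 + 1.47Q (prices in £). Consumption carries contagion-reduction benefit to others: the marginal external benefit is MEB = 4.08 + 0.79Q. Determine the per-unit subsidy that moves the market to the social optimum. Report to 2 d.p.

subsidy = £40.65 per unit

Social marginal benefit = demand + MEB = 200.19 - 2.42Q.
Set SMB = MC: 200.19 - 2.42Q = 20.13 + 1.47Q → Q* = 46.2879.
The Pigouvian subsidy equals MEB at Q*: 4.08 + 0.79×46.2879 = 40.6474.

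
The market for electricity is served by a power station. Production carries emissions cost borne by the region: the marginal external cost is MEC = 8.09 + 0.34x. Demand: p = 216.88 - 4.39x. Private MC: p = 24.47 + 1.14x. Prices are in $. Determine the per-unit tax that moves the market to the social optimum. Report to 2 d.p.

Social marginal cost = private MC + MEC = 32.56 + 1.48x.
Set SMC = demand: 32.56 + 1.48x = 216.88 - 4.39x → x* = 31.4003.
The Pigouvian tax equals MEC at x*: 8.09 + 0.34×31.4003 = 18.7661.

tax = $18.77 per unit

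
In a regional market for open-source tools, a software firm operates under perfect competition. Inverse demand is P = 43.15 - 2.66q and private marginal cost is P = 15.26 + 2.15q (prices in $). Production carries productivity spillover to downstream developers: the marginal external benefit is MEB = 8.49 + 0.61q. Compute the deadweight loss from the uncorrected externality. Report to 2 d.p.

Market equilibrium (private): 15.26 + 2.15q = 43.15 - 2.66q → q_m = 5.7983.
Social marginal cost = private MC − MEB = 6.77 + 1.54q.
Set SMC = demand: 6.77 + 1.54q = 43.15 - 2.66q → q* = 8.6619.
The welfare-loss triangle has base |q_m − q*| and height MEB(q_m) (the vertical gap between SMC and demand is zero at q* and MEB at q_m).
DWL = ½ × 2.8636 × 12.0270 = 17.2203.

DWL = $17.22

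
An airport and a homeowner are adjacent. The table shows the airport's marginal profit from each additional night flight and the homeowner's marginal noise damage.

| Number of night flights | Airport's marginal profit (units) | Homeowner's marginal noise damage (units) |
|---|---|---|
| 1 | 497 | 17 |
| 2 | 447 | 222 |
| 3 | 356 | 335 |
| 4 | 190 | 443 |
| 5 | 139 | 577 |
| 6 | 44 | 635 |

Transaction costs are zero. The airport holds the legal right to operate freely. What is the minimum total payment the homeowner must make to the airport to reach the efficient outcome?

373

Left alone the airport would choose level 6 (marginal profit stays positive).
Efficient level: k* = 3 (marginal profit ≥ marginal noise damage through 3).
The homeowner must at least cover the airport's forgone profit from cutting 6→3: 190 + 139 + 44 = 373.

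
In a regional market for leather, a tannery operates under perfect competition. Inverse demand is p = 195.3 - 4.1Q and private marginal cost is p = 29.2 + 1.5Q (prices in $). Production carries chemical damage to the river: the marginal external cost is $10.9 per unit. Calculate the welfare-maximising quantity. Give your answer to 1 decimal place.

Q* = 27.7

Social marginal cost = private MC + MEC = 40.1 + 1.5Q.
Set SMC = demand: 40.1 + 1.5Q = 195.3 - 4.1Q → Q* = 27.7143.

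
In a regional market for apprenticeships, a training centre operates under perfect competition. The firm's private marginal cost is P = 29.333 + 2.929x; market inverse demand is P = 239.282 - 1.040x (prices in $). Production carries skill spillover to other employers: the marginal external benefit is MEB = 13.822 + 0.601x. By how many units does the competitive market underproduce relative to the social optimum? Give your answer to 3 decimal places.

13.543 units

Market equilibrium (private): 29.333 + 2.929x = 239.282 - 1.040x → x_m = 52.8972.
Social marginal cost = private MC − MEB = 15.511 + 2.328x.
Set SMC = demand: 15.511 + 2.328x = 239.282 - 1.040x → x* = 66.4403.
Gap = |52.8972 − 66.4403| = 13.5431.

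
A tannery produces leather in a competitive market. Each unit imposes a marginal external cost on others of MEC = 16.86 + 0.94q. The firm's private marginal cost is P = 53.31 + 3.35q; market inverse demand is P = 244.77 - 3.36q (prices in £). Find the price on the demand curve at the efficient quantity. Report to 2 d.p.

Social marginal cost = private MC + MEC = 70.17 + 4.29q.
Set SMC = demand: 70.17 + 4.29q = 244.77 - 3.36q → q* = 22.8235.
Consumer price on the demand curve at q*: 244.77 − 3.36×22.8235 = 168.0830.

P = £168.08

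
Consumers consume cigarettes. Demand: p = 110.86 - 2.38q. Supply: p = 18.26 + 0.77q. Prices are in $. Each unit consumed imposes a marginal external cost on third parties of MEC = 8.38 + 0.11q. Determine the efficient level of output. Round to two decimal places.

Social marginal benefit = demand − MEC = 102.48 - 2.49q.
Set SMB = MC: 102.48 - 2.49q = 18.26 + 0.77q → q* = 25.8344.

q* = 25.83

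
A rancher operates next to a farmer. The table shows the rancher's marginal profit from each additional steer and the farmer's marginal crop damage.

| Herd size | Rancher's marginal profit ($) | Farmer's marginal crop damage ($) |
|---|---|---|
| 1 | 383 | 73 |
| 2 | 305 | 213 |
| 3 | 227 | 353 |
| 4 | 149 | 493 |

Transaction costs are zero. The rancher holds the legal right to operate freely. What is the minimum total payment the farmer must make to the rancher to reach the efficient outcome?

Left alone the rancher would choose level 4 (marginal profit stays positive).
Efficient level: k* = 2 (marginal profit ≥ marginal crop damage through 2).
The farmer must at least cover the rancher's forgone profit from cutting 4→2: 227 + 149 = 376.

$376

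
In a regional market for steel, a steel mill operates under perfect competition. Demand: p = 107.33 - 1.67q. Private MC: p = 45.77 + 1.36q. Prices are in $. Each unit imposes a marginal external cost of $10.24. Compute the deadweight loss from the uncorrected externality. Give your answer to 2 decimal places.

DWL = $17.30

Market equilibrium (private): 45.77 + 1.36q = 107.33 - 1.67q → q_m = 20.3168.
Social marginal cost = private MC + MEC = 56.01 + 1.36q.
Set SMC = demand: 56.01 + 1.36q = 107.33 - 1.67q → q* = 16.9373.
Between q* and q_m the wedge SMC − demand runs linearly from 0 to MEC(q_m), so the loss is a triangle.
DWL = ½ × 3.3795 × 10.2400 = 17.3030.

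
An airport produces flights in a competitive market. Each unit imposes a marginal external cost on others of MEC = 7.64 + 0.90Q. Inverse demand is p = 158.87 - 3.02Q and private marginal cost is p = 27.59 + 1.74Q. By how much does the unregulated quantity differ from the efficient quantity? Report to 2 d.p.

Market equilibrium (private): 27.59 + 1.74Q = 158.87 - 3.02Q → Q_m = 27.5798.
Social marginal cost = private MC + MEC = 35.23 + 2.64Q.
Set SMC = demand: 35.23 + 2.64Q = 158.87 - 3.02Q → Q* = 21.8445.
Gap = |27.5798 − 21.8445| = 5.7353.

5.74 units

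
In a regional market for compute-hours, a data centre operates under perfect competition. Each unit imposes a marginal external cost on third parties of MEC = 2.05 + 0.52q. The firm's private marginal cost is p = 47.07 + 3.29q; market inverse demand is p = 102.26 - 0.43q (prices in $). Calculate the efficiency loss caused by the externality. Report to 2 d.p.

DWL = $11.24

Market equilibrium (private): 47.07 + 3.29q = 102.26 - 0.43q → q_m = 14.8360.
Social marginal cost = private MC + MEC = 49.12 + 3.81q.
Set SMC = demand: 49.12 + 3.81q = 102.26 - 0.43q → q* = 12.5330.
The welfare-loss triangle has base |q_m − q*| and height MEC(q_m) (the vertical gap between SMC and demand is zero at q* and MEC at q_m).
DWL = ½ × 2.3030 × 9.7647 = 11.2441.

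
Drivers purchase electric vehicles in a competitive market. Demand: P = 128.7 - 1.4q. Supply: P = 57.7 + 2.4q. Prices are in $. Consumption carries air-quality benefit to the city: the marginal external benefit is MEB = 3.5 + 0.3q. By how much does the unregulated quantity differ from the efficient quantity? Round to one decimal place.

Market equilibrium (private): 57.7 + 2.4q = 128.7 - 1.4q → q_m = 18.6842.
Social marginal benefit = demand + MEB = 132.2 - 1.1q.
Set SMB = MC: 132.2 - 1.1q = 57.7 + 2.4q → q* = 21.2857.
Gap = |18.6842 − 21.2857| = 2.6015.

2.6 units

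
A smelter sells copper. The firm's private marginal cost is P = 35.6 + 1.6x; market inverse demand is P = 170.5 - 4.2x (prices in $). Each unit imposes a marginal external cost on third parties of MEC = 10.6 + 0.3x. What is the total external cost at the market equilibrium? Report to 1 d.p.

$327.7

Market equilibrium (private): 35.6 + 1.6x = 170.5 - 4.2x → x_m = 23.2586.
Total external cost = ∫₀^{x_m} (10.6 + 0.3x) dx = 10.6×23.2586 + ½×0.3×23.2586² = 327.6855.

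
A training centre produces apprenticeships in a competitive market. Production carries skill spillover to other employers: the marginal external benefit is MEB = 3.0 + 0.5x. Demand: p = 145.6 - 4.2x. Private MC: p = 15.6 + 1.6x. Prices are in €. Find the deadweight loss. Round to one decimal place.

Market equilibrium (private): 15.6 + 1.6x = 145.6 - 4.2x → x_m = 22.4138.
Social marginal cost = private MC − MEB = 12.6 + 1.1x.
Set SMC = demand: 12.6 + 1.1x = 145.6 - 4.2x → x* = 25.0943.
The welfare-loss triangle has base |x_m − x*| and height MEB(x_m) (the vertical gap between SMC and demand is zero at x* and MEB at x_m).
DWL = ½ × 2.6805 × 14.2069 = 19.0408.

DWL = €19.0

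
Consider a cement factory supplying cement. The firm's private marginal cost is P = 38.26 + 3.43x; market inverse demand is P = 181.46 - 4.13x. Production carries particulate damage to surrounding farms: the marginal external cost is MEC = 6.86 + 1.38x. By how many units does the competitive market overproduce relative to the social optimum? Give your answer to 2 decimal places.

3.69 units

Market equilibrium (private): 38.26 + 3.43x = 181.46 - 4.13x → x_m = 18.9418.
Social marginal cost = private MC + MEC = 45.12 + 4.81x.
Set SMC = demand: 45.12 + 4.81x = 181.46 - 4.13x → x* = 15.2506.
Gap = |18.9418 − 15.2506| = 3.6912.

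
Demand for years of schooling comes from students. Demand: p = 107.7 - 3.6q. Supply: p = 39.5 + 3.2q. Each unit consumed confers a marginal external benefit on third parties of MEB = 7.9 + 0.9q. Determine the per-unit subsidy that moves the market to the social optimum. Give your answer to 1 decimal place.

subsidy = 19.5 per unit

Social marginal benefit = demand + MEB = 115.6 - 2.7q.
Set SMB = MC: 115.6 - 2.7q = 39.5 + 3.2q → q* = 12.8983.
The Pigouvian subsidy equals MEB at q*: 7.9 + 0.9×12.8983 = 19.5085.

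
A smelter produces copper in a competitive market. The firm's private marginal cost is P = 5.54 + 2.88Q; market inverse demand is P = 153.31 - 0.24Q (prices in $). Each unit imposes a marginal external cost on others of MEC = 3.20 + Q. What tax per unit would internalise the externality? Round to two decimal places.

Social marginal cost = private MC + MEC = 8.74 + 3.88Q.
Set SMC = demand: 8.74 + 3.88Q = 153.31 - 0.24Q → Q* = 35.0898.
The Pigouvian tax equals MEC at Q*: 3.20 + 1.00×35.0898 = 38.2898.

tax = $38.29 per unit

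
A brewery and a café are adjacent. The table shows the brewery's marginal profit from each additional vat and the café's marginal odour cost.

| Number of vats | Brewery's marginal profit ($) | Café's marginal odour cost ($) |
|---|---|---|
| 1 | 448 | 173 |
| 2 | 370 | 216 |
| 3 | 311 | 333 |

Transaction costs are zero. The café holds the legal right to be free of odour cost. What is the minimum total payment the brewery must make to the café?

Efficient level: marginal profit ≥ marginal odour cost through level 2, so k* = 2.
With the café holding the right, the brewery must at least compensate total damage at k*: 173 + 216 = 389.

$389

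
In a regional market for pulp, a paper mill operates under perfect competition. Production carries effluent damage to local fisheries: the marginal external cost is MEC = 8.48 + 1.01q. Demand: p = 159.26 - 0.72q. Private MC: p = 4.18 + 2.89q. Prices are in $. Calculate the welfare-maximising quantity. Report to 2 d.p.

q* = 31.73

Social marginal cost = private MC + MEC = 12.66 + 3.90q.
Set SMC = demand: 12.66 + 3.90q = 159.26 - 0.72q → q* = 31.7316.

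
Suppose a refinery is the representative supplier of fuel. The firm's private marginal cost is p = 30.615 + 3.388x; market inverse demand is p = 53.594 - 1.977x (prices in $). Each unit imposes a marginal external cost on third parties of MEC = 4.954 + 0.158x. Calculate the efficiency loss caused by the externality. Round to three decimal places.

DWL = $2.870

Market equilibrium (private): 30.615 + 3.388x = 53.594 - 1.977x → x_m = 4.2831.
Social marginal cost = private MC + MEC = 35.569 + 3.546x.
Set SMC = demand: 35.569 + 3.546x = 53.594 - 1.977x → x* = 3.2636.
The welfare-loss triangle has base |x_m − x*| and height MEC(x_m) (the vertical gap between SMC and demand is zero at x* and MEC at x_m).
DWL = ½ × 1.0195 × 5.6307 = 2.8702.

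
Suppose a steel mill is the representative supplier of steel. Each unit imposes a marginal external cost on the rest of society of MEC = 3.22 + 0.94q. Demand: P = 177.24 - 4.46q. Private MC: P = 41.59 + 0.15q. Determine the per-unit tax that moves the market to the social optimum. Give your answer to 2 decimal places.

Social marginal cost = private MC + MEC = 44.81 + 1.09q.
Set SMC = demand: 44.81 + 1.09q = 177.24 - 4.46q → q* = 23.8613.
The Pigouvian tax equals MEC at q*: 3.22 + 0.94×23.8613 = 25.6496.

tax = 25.65 per unit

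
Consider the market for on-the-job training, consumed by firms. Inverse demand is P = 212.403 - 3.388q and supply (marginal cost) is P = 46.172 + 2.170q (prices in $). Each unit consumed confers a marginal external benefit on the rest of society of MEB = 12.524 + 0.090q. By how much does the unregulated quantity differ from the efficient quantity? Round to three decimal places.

2.783 units

Market equilibrium (private): 46.172 + 2.170q = 212.403 - 3.388q → q_m = 29.9084.
Social marginal benefit = demand + MEB = 224.927 - 3.298q.
Set SMB = MC: 224.927 - 3.298q = 46.172 + 2.170q → q* = 32.6911.
Gap = |29.9084 − 32.6911| = 2.7827.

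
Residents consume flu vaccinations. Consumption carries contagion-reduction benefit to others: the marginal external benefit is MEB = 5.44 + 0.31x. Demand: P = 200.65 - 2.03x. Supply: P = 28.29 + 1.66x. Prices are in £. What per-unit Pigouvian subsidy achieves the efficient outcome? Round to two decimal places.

Social marginal benefit = demand + MEB = 206.09 - 1.72x.
Set SMB = MC: 206.09 - 1.72x = 28.29 + 1.66x → x* = 52.6036.
The Pigouvian subsidy equals MEB at x*: 5.44 + 0.31×52.6036 = 21.7471.

subsidy = £21.75 per unit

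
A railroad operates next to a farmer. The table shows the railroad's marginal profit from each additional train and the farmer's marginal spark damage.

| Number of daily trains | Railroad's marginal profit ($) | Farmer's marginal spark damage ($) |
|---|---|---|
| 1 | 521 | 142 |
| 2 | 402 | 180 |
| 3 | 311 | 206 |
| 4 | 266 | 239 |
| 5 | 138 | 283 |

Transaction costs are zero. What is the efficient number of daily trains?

Bargaining reaches the level where marginal profit last exceeds marginal spark damage.
That holds through level 4 (266 ≥ 239) but not at 5 (138 < 283).

4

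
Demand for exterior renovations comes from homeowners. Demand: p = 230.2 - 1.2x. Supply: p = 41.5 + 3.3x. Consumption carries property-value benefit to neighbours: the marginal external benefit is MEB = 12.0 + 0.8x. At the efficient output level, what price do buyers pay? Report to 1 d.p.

P = 165.1

Social marginal benefit = demand + MEB = 242.2 - 0.4x.
Set SMB = MC: 242.2 - 0.4x = 41.5 + 3.3x → x* = 54.2432.
Consumer price on the demand curve at x*: 230.2 − 1.2×54.2432 = 165.1082.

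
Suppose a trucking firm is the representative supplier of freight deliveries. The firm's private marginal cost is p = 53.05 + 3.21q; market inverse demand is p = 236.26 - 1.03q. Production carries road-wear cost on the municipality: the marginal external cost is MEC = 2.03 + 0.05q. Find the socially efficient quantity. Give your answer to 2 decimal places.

Social marginal cost = private MC + MEC = 55.08 + 3.26q.
Set SMC = demand: 55.08 + 3.26q = 236.26 - 1.03q → q* = 42.2331.

q* = 42.23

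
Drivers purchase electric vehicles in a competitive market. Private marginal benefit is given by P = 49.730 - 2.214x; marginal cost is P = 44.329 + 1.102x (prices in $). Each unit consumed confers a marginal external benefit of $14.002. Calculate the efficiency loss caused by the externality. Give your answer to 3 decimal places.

DWL = $29.562

Market equilibrium (private): 44.329 + 1.102x = 49.730 - 2.214x → x_m = 1.6288.
Social marginal benefit = demand + MEB = 63.732 - 2.214x.
Set SMB = MC: 63.732 - 2.214x = 44.329 + 1.102x → x* = 5.8513.
The loss is the area between SMB and MC from x* to x_m; with linear curves that's a triangle of height MEB(x_m).
DWL = ½ × 4.2225 × 14.0020 = 29.5617.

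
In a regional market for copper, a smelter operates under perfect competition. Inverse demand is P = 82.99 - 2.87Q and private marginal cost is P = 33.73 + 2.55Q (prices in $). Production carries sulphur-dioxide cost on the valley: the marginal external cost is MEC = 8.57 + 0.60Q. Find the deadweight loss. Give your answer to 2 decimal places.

Market equilibrium (private): 33.73 + 2.55Q = 82.99 - 2.87Q → Q_m = 9.0886.
Social marginal cost = private MC + MEC = 42.30 + 3.15Q.
Set SMC = demand: 42.30 + 3.15Q = 82.99 - 2.87Q → Q* = 6.7591.
The loss is the area between SMC and demand from Q* to Q_m; with linear curves that's a triangle of height MEC(Q_m).
DWL = ½ × 2.3295 × 14.0231 = 16.3334.

DWL = $16.33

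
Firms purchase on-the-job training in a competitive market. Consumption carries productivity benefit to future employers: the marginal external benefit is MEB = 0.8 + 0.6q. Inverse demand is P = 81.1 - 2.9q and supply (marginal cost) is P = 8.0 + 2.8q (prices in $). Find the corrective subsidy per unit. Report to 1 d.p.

Social marginal benefit = demand + MEB = 81.9 - 2.3q.
Set SMB = MC: 81.9 - 2.3q = 8.0 + 2.8q → q* = 14.4902.
The Pigouvian subsidy equals MEB at q*: 0.8 + 0.6×14.4902 = 9.4941.

subsidy = $9.5 per unit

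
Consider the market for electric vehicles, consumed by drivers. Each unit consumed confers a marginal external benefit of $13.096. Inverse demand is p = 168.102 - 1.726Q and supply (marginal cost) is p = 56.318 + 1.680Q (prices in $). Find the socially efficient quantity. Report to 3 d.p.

Social marginal benefit = demand + MEB = 181.198 - 1.726Q.
Set SMB = MC: 181.198 - 1.726Q = 56.318 + 1.680Q → Q* = 36.6647.

Q* = 36.665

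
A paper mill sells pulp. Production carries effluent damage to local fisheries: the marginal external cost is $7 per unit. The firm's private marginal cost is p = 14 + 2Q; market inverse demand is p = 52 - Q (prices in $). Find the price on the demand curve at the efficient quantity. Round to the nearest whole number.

Social marginal cost = private MC + MEC = 21 + 2Q.
Set SMC = demand: 21 + 2Q = 52 - Q → Q* = 10.3333.
Consumer price on the demand curve at Q*: 52 − 1×10.3333 = 41.6667.

P = $42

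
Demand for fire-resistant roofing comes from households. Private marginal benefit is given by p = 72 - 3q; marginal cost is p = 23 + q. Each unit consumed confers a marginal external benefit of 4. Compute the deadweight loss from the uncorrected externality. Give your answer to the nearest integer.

DWL = 2

Market equilibrium (private): 23 + q = 72 - 3q → q_m = 12.2500.
Social marginal benefit = demand + MEB = 76 - 3q.
Set SMB = MC: 76 - 3q = 23 + q → q* = 13.2500.
The loss is the area between SMB and MC from q* to q_m; with linear curves that's a triangle of height MEB(q_m).
DWL = ½ × 1.0000 × 4.0000 = 2.0000.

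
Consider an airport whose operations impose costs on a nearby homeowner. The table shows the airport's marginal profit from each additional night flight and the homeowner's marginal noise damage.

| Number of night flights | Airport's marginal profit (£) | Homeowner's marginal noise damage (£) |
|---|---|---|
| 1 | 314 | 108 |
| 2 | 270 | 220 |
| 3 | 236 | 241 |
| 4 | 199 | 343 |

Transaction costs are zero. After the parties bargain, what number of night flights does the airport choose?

2

Bargaining reaches the level where marginal profit last exceeds marginal noise damage.
That holds through level 2 (270 ≥ 220) but not at 3 (236 < 241).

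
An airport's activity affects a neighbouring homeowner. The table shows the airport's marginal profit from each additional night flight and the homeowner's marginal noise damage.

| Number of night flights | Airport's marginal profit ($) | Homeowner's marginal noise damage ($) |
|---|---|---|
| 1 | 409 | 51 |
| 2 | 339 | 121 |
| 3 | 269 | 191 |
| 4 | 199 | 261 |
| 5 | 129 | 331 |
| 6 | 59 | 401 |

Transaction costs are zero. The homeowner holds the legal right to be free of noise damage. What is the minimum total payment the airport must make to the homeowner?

Efficient level: marginal profit ≥ marginal noise damage through level 3, so k* = 3.
With the homeowner holding the right, the airport must at least compensate total damage at k*: 51 + 121 + 191 = 363.

$363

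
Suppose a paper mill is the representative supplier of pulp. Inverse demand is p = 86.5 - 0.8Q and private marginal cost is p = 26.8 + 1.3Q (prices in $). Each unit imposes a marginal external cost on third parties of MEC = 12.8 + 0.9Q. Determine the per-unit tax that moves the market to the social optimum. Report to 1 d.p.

tax = $26.9 per unit

Social marginal cost = private MC + MEC = 39.6 + 2.2Q.
Set SMC = demand: 39.6 + 2.2Q = 86.5 - 0.8Q → Q* = 15.6333.
The Pigouvian tax equals MEC at Q*: 12.8 + 0.9×15.6333 = 26.8700.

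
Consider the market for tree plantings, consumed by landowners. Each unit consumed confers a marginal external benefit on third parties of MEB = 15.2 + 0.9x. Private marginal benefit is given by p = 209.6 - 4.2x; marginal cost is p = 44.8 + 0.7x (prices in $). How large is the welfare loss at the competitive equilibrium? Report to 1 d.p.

Market equilibrium (private): 44.8 + 0.7x = 209.6 - 4.2x → x_m = 33.6327.
Social marginal benefit = demand + MEB = 224.8 - 3.3x.
Set SMB = MC: 224.8 - 3.3x = 44.8 + 0.7x → x* = 45.0000.
Height of the DWL triangle at x_m is SMB(x_m) − MC(x_m) = MEB(x_m) = 45.4694.
DWL = ½ × 11.3673 × 45.4694 = 258.4322.

DWL = $258.4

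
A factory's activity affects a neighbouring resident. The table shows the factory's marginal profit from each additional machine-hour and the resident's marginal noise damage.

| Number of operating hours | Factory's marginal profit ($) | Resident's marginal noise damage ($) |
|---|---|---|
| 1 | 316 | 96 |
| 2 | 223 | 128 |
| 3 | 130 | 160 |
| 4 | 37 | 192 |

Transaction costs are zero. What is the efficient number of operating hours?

2

Bargaining reaches the level where marginal profit last exceeds marginal noise damage.
That holds through level 2 (223 ≥ 128) but not at 3 (130 < 160).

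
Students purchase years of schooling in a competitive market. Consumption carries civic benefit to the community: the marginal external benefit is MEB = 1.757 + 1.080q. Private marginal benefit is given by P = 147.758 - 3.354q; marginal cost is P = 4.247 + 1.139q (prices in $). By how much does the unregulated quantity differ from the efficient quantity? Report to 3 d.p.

10.622 units

Market equilibrium (private): 4.247 + 1.139q = 147.758 - 3.354q → q_m = 31.9410.
Social marginal benefit = demand + MEB = 149.515 - 2.274q.
Set SMB = MC: 149.515 - 2.274q = 4.247 + 1.139q → q* = 42.5631.
Gap = |31.9410 − 42.5631| = 10.6221.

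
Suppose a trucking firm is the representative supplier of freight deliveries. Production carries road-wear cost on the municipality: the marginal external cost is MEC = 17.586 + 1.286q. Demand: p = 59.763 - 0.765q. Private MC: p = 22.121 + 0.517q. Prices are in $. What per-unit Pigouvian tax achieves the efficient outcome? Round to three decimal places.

tax = $27.630 per unit

Social marginal cost = private MC + MEC = 39.707 + 1.803q.
Set SMC = demand: 39.707 + 1.803q = 59.763 - 0.765q → q* = 7.8100.
The Pigouvian tax equals MEC at q*: 17.586 + 1.286×7.8100 = 27.6297.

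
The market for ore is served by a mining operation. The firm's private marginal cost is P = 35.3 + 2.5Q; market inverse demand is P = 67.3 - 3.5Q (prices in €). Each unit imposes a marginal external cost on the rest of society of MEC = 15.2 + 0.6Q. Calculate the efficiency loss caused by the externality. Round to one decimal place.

Market equilibrium (private): 35.3 + 2.5Q = 67.3 - 3.5Q → Q_m = 5.3333.
Social marginal cost = private MC + MEC = 50.5 + 3.1Q.
Set SMC = demand: 50.5 + 3.1Q = 67.3 - 3.5Q → Q* = 2.5455.
The welfare-loss triangle has base |Q_m − Q*| and height MEC(Q_m) (the vertical gap between SMC and demand is zero at Q* and MEC at Q_m).
DWL = ½ × 2.7878 × 18.4000 = 25.6478.

DWL = €25.6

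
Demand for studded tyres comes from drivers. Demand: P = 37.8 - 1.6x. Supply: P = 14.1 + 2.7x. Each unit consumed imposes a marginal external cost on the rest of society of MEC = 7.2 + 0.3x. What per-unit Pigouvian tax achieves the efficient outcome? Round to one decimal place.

Social marginal benefit = demand − MEC = 30.6 - 1.9x.
Set SMB = MC: 30.6 - 1.9x = 14.1 + 2.7x → x* = 3.5870.
The Pigouvian tax equals MEC at x*: 7.2 + 0.3×3.5870 = 8.2761.

tax = 8.3 per unit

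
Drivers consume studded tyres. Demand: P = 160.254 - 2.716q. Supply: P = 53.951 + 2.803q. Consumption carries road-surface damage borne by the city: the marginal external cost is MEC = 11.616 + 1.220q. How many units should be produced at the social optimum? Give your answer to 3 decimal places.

Social marginal benefit = demand − MEC = 148.638 - 3.936q.
Set SMB = MC: 148.638 - 3.936q = 53.951 + 2.803q → q* = 14.0506.

q* = 14.051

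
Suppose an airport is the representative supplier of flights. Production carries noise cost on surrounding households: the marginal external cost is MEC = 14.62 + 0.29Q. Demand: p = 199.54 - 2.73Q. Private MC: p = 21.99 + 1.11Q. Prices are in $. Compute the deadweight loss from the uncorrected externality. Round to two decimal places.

Market equilibrium (private): 21.99 + 1.11Q = 199.54 - 2.73Q → Q_m = 46.2370.
Social marginal cost = private MC + MEC = 36.61 + 1.40Q.
Set SMC = demand: 36.61 + 1.40Q = 199.54 - 2.73Q → Q* = 39.4504.
The welfare-loss triangle has base |Q_m − Q*| and height MEC(Q_m) (the vertical gap between SMC and demand is zero at Q* and MEC at Q_m).
DWL = ½ × 6.7866 × 28.0287 = 95.1098.

DWL = $95.11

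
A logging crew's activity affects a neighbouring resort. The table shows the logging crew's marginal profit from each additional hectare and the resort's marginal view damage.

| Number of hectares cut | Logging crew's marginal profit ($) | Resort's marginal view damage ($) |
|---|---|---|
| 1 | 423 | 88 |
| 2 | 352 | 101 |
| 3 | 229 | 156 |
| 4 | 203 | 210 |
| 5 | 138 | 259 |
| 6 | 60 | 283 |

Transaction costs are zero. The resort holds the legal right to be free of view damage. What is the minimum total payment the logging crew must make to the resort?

Efficient level: marginal profit ≥ marginal view damage through level 3, so k* = 3.
With the resort holding the right, the logging crew must at least compensate total damage at k*: 88 + 101 + 156 = 345.

$345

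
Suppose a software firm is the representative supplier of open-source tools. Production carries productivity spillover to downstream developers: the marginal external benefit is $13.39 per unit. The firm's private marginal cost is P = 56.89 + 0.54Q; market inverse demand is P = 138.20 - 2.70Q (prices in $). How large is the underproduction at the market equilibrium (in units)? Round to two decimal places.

4.13 units

Market equilibrium (private): 56.89 + 0.54Q = 138.20 - 2.70Q → Q_m = 25.0957.
Social marginal cost = private MC − MEB = 43.50 + 0.54Q.
Set SMC = demand: 43.50 + 0.54Q = 138.20 - 2.70Q → Q* = 29.2284.
Gap = |25.0957 − 29.2284| = 4.1327.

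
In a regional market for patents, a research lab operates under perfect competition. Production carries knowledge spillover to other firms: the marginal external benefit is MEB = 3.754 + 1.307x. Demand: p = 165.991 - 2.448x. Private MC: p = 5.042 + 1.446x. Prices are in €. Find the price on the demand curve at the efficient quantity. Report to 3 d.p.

P = €10.138

Social marginal cost = private MC − MEB = 1.288 + 0.139x.
Set SMC = demand: 1.288 + 0.139x = 165.991 - 2.448x → x* = 63.6656.
Consumer price on the demand curve at x*: 165.991 − 2.448×63.6656 = 10.1376.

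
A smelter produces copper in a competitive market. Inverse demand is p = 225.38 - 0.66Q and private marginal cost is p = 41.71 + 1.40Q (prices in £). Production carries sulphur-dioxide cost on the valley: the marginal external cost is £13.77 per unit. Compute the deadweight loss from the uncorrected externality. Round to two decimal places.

Market equilibrium (private): 41.71 + 1.40Q = 225.38 - 0.66Q → Q_m = 89.1602.
Social marginal cost = private MC + MEC = 55.48 + 1.40Q.
Set SMC = demand: 55.48 + 1.40Q = 225.38 - 0.66Q → Q* = 82.4757.
The welfare-loss triangle has base |Q_m − Q*| and height MEC(Q_m) (the vertical gap between SMC and demand is zero at Q* and MEC at Q_m).
DWL = ½ × 6.6845 × 13.7700 = 46.0228.

DWL = £46.02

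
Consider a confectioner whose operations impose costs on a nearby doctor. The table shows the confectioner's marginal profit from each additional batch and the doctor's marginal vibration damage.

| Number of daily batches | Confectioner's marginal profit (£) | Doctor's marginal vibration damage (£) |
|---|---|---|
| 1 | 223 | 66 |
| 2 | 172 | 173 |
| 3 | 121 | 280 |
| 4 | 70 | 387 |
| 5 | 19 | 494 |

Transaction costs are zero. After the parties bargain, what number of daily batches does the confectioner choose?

1

Bargaining reaches the level where marginal profit last exceeds marginal vibration damage.
That holds through level 1 (223 ≥ 66) but not at 2 (172 < 173).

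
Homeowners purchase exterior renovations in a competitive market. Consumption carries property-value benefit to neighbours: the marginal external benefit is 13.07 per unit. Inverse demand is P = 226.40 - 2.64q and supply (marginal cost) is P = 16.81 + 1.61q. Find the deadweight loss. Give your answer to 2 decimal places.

Market equilibrium (private): 16.81 + 1.61q = 226.40 - 2.64q → q_m = 49.3153.
Social marginal benefit = demand + MEB = 239.47 - 2.64q.
Set SMB = MC: 239.47 - 2.64q = 16.81 + 1.61q → q* = 52.3906.
Height of the DWL triangle at q_m is SMB(q_m) − MC(q_m) = MEB(q_m) = 13.0700.
DWL = ½ × 3.0753 × 13.0700 = 20.0971.

DWL = 20.10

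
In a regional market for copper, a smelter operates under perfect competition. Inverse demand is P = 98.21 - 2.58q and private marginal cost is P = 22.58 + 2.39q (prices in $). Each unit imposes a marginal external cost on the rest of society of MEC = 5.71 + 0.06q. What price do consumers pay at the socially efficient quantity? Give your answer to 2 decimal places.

P = $62.35

Social marginal cost = private MC + MEC = 28.29 + 2.45q.
Set SMC = demand: 28.29 + 2.45q = 98.21 - 2.58q → q* = 13.9006.
Consumer price on the demand curve at q*: 98.21 − 2.58×13.9006 = 62.3465.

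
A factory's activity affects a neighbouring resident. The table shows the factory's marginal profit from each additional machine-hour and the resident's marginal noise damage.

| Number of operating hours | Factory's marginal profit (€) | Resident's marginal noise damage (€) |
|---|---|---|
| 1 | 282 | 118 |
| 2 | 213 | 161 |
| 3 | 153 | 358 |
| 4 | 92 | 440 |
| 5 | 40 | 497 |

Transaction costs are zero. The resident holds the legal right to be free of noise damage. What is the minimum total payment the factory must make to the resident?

Efficient level: marginal profit ≥ marginal noise damage through level 2, so k* = 2.
With the resident holding the right, the factory must at least compensate total damage at k*: 118 + 161 = 279.

€279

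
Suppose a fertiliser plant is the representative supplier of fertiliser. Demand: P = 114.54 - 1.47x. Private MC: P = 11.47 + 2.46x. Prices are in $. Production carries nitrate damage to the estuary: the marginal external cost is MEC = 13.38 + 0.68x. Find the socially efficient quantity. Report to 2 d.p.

Social marginal cost = private MC + MEC = 24.85 + 3.14x.
Set SMC = demand: 24.85 + 3.14x = 114.54 - 1.47x → x* = 19.4555.

x* = 19.46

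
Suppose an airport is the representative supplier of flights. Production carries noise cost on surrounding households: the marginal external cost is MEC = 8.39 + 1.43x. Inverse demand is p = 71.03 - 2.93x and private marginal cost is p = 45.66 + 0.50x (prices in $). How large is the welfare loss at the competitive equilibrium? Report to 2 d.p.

DWL = $37.01

Market equilibrium (private): 45.66 + 0.50x = 71.03 - 2.93x → x_m = 7.3965.
Social marginal cost = private MC + MEC = 54.05 + 1.93x.
Set SMC = demand: 54.05 + 1.93x = 71.03 - 2.93x → x* = 3.4938.
Height of the DWL triangle at x_m is SMC(x_m) − demand(x_m) = MEC(x_m) = 18.9670.
DWL = ½ × 3.9027 × 18.9670 = 37.0113.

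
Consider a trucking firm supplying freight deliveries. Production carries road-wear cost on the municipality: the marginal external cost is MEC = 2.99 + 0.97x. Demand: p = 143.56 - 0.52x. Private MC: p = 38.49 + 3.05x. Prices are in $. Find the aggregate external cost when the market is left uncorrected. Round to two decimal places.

$508.11

Market equilibrium (private): 38.49 + 3.05x = 143.56 - 0.52x → x_m = 29.4314.
Total external cost = ∫₀^{x_m} (2.99 + 0.97x) dx = 2.99×29.4314 + ½×0.97×29.4314² = 508.1104.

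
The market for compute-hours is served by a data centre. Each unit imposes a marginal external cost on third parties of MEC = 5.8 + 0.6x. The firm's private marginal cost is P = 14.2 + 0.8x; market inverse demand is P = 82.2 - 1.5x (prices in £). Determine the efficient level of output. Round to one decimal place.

Social marginal cost = private MC + MEC = 20.0 + 1.4x.
Set SMC = demand: 20.0 + 1.4x = 82.2 - 1.5x → x* = 21.4483.

x* = 21.4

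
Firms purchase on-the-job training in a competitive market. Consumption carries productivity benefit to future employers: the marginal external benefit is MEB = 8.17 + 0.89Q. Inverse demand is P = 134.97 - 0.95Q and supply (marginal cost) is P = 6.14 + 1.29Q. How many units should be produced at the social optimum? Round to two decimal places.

Q* = 101.48

Social marginal benefit = demand + MEB = 143.14 - 0.06Q.
Set SMB = MC: 143.14 - 0.06Q = 6.14 + 1.29Q → Q* = 101.4815.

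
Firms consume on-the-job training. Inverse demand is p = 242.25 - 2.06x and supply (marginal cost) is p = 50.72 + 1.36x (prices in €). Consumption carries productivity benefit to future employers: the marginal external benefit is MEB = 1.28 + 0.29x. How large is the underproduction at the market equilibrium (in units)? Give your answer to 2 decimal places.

5.60 units

Market equilibrium (private): 50.72 + 1.36x = 242.25 - 2.06x → x_m = 56.0029.
Social marginal benefit = demand + MEB = 243.53 - 1.77x.
Set SMB = MC: 243.53 - 1.77x = 50.72 + 1.36x → x* = 61.6006.
Gap = |56.0029 − 61.6006| = 5.5977.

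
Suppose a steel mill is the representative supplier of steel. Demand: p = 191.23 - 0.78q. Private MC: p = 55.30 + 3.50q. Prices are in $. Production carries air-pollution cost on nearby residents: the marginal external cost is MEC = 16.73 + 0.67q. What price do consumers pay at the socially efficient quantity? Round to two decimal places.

P = $172.45

Social marginal cost = private MC + MEC = 72.03 + 4.17q.
Set SMC = demand: 72.03 + 4.17q = 191.23 - 0.78q → q* = 24.0808.
Consumer price on the demand curve at q*: 191.23 − 0.78×24.0808 = 172.4470.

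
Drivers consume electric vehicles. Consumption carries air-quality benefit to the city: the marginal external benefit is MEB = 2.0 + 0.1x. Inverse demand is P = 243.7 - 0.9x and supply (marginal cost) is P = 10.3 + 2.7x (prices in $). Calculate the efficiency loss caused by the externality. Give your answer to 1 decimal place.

DWL = $10.3

Market equilibrium (private): 10.3 + 2.7x = 243.7 - 0.9x → x_m = 64.8333.
Social marginal benefit = demand + MEB = 245.7 - 0.8x.
Set SMB = MC: 245.7 - 0.8x = 10.3 + 2.7x → x* = 67.2571.
Height of the DWL triangle at x_m is SMB(x_m) − MC(x_m) = MEB(x_m) = 8.4833.
DWL = ½ × 2.4238 × 8.4833 = 10.2809.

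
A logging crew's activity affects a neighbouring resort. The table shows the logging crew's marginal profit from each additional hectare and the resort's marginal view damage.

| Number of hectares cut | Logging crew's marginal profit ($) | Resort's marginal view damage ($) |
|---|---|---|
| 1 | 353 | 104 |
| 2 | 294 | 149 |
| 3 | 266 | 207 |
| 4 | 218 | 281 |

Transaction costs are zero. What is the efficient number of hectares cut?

Bargaining reaches the level where marginal profit last exceeds marginal view damage.
That holds through level 3 (266 ≥ 207) but not at 4 (218 < 281).

3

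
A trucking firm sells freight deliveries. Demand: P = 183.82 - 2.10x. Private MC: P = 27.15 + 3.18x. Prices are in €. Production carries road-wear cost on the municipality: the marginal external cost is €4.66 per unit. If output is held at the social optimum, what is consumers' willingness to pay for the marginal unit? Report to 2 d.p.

Social marginal cost = private MC + MEC = 31.81 + 3.18x.
Set SMC = demand: 31.81 + 3.18x = 183.82 - 2.10x → x* = 28.7898.
Consumer price on the demand curve at x*: 183.82 − 2.10×28.7898 = 123.3614.

P = €123.36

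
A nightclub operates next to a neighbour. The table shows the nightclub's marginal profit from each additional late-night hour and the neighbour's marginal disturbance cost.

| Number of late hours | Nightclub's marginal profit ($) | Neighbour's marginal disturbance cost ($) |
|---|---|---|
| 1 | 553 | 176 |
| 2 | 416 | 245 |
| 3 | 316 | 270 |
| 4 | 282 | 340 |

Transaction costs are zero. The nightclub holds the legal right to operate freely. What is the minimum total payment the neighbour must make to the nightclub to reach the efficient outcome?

Left alone the nightclub would choose level 4 (marginal profit stays positive).
Efficient level: k* = 3 (marginal profit ≥ marginal disturbance cost through 3).
The neighbour must at least cover the nightclub's forgone profit from cutting 4→3: 282 = 282.

$282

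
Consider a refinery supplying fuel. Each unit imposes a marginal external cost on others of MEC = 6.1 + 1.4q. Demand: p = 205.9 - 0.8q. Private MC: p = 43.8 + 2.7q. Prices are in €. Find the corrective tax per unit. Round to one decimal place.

Social marginal cost = private MC + MEC = 49.9 + 4.1q.
Set SMC = demand: 49.9 + 4.1q = 205.9 - 0.8q → q* = 31.8367.
The Pigouvian tax equals MEC at q*: 6.1 + 1.4×31.8367 = 50.6714.

tax = €50.7 per unit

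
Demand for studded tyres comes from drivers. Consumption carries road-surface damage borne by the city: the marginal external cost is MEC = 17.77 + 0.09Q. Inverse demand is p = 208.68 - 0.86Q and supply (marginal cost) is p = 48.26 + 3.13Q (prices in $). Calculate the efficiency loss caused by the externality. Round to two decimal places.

DWL = $56.06

Market equilibrium (private): 48.26 + 3.13Q = 208.68 - 0.86Q → Q_m = 40.2055.
Social marginal benefit = demand − MEC = 190.91 - 0.95Q.
Set SMB = MC: 190.91 - 0.95Q = 48.26 + 3.13Q → Q* = 34.9632.
The welfare-loss triangle has base |Q_m − Q*| and height MEC(Q_m) (the vertical gap between SMB and MC is zero at Q* and MEC at Q_m).
DWL = ½ × 5.2423 × 21.3885 = 56.0625.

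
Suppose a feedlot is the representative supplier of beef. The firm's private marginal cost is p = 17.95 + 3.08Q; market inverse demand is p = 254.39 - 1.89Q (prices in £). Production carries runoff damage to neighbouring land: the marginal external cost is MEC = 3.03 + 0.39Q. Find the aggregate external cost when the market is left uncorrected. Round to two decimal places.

Market equilibrium (private): 17.95 + 3.08Q = 254.39 - 1.89Q → Q_m = 47.5734.
Total external cost = ∫₀^{Q_m} (3.03 + 0.39Q) dQ = 3.03×47.5734 + ½×0.39×47.5734² = 585.4769.

£585.48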